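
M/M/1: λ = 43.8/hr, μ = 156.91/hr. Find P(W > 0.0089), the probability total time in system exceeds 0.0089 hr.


W ~ Exponential(μ−λ) for M/M/1.
μ − λ = 156.91 − 43.8 = 113.1100
P(W > t) = e^{−(μ−λ)t} = e^{−1.0067} = 0.365431

Final: 0.365431


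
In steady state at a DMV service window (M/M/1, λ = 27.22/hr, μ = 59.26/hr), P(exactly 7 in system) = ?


ρ = 27.22/59.26 = 0.4593
P_n = (1−ρ)·ρ^n = (1 − 0.4593)·0.4593^7 = 0.5407·0.004314 = 0.002332

Final: 0.002332


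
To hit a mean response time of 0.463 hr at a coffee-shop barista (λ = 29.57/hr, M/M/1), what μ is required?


W = 1/(μ−λ) ⇒ μ − λ = 1/W = 1/0.463 = 2.1598
μ = λ + 1/W = 29.57 + 2.1598 = 31.7298 per hr

Final: 31.7298 /hr


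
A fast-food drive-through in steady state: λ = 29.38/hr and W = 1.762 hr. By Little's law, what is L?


L = λW = 29.38·1.762 = 51.7676

Final: 51.7676


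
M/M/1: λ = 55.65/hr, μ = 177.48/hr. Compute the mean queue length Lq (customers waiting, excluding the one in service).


ρ = 55.65/177.48 = 0.3136
Lq = ρ²/(1−ρ) = 0.09832/0.6864 = 0.1432

Final: 0.1432


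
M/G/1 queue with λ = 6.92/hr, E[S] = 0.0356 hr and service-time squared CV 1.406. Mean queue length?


ρ = λ·E[S] = 6.92·0.0356 = 0.2464
Lq = ρ²(1+C_s²)/(2(1−ρ)) = 0.06069·(1+1.406)/(2·0.7536)
= 0.06069·2.4060/1.5073 = 0.09687

Final: 0.09687


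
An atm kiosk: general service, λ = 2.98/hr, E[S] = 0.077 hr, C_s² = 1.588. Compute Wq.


ρ = λ·E[S] = 2.98·0.077 = 0.2295
E[S²] = E[S]²(1+C_s²) = 0.077²·(1+1.588) = 0.015344
Wq = λ·E[S²]/(2(1−ρ)) = 2.98·0.015344/(2·0.7705) = 0.02967 hr

Final: 0.02967 hr


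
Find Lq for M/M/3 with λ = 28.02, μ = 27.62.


a = λ/μ = 1.0145; ρ = a/3 = 0.3382
P₀ = 0.358167
Lq = P₀·a^c·ρ / (c!·(1−ρ)²) = 0.358167·1.04408·0.3382/(6·0.43803)
= 0.04812

Final: 0.04812


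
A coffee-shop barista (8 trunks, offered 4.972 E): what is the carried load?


B(8,4.972) = 0.068739 (Erlang-B)
Carried load = a(1 − B) = 4.972·(1 − 0.068739) = 4.972·0.931261 = 4.6302 E

Final: 4.6302 Erlangs


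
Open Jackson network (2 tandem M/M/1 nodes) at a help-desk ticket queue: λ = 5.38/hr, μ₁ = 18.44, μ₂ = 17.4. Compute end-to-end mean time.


Each node sees arrival rate λ = 5.38/hr (tandem ⇒ throughput preserved).
W₁ = 1/(μ₁−λ) = 1/(18.44−5.38) = 0.07657 hr
W₂ = 1/(μ₂−λ) = 1/(17.4−5.38) = 0.08319 hr
W_total = W₁ + W₂ = 0.07657 + 0.08319 = 0.15976 hr

Final: 0.15976 hr


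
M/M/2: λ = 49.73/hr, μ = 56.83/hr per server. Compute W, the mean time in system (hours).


a = 0.8751; ρ = 0.4375; P₀ = 0.391272
Lq = P₀·a^c·ρ/(c!(1−ρ)²) = 0.20718
Wq = Lq/λ = 0.20718/49.73 = 0.004166 hr
W = Wq + 1/μ = 0.004166 + 0.01760 = 0.02176 hr

Final: 0.02176 hr


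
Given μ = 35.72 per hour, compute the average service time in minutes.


Mean service time = 1/μ = 1/35.72 hour = 0.02800 hour
In minutes: 0.02800 × 60 = 1.6797 min

Final: 1.6797 min


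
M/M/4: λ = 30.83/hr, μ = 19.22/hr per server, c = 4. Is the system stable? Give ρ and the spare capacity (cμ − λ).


Total capacity cμ = 4·19.22 = 76.88/hr
ρ = λ/(cμ) = 30.83/76.88 = 0.4010
Stable ⇔ ρ < 1: YES
Spare capacity = cμ − λ = 76.88 − 30.83 = 46.05/hr

Final: ρ = 0.4010; stable; margin = 46.05/hr


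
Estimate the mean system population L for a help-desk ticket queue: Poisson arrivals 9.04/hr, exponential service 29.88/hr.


ρ = λ/μ = 9.04/29.88 = 0.3025
L = ρ/(1−ρ) = 0.3025/(1 − 0.3025) = 0.3025/0.6975 = 0.4338

Final: 0.4338


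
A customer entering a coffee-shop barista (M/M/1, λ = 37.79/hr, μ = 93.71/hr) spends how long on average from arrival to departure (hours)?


W = 1/(μ−λ) = 1/(93.71 − 37.79) = 1/55.92 = 0.01788 hr

Final: 0.01788 hr


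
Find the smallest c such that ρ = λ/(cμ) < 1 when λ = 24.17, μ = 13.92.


Stability requires cμ > λ ⇔ c > λ/μ.
λ/μ = 24.17/13.92 = 1.7364
Minimum integer c = ⌊1.7364⌋ + 1 = 2
Check: 2·13.92 = 27.84 > 24.17, while 1·13.92 = 13.92 ≤ 24.17

Final: 2 servers


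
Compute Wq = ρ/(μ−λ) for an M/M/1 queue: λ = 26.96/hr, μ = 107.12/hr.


ρ = 26.96/107.12 = 0.2517
Wq = ρ/(μ−λ) = 0.2517/(107.12 − 26.96) = 0.2517/80.16 = 0.003140 hr

Final: 0.003140 hr


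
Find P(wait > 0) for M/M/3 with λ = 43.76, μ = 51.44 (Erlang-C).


a = λ/μ = 0.8507; ρ = a/3 = 0.2836
P₀ = 0.424491 (from M/M/c formula)
C(c,a) = [a^c/(c!(1−ρ))]·P₀ = [0.61564/(6·0.7164)]·0.424491
= 0.14322·0.424491 = 0.060795

Final: 0.060795


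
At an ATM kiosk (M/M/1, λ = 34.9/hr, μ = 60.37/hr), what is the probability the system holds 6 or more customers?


ρ = 34.9/60.37 = 0.5781
P(N ≥ n) = ρ^n = 0.5781^6 = 0.037327

Final: 0.037327


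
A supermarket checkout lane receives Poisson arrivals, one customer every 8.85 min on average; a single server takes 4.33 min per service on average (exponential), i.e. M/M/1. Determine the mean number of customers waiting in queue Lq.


λ = 60/8.85 = 6.7797 /hr
μ = 60/4.33 = 13.8568 /hr
ρ = λ/μ = 6.7797/13.8568 = 0.4893
Lq = ρ²/(1−ρ) = 0.2394/0.5107 = 0.4687

Final: 0.4687


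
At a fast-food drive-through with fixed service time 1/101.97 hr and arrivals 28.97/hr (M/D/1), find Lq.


ρ = 28.97/101.97 = 0.2841
M/D/1: Lq = ρ²/(2(1−ρ)) = 0.08071/(2·0.7159) = 0.05637

Final: 0.05637


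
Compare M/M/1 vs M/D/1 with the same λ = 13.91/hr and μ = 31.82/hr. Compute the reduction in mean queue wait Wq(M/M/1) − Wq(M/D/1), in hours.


ρ = 13.91/31.82 = 0.4371
Wq(M/M/1) = ρ/(μ−λ) = 0.4371/17.91 = 0.02441 hr
Wq(M/D/1) = ρ/(2(μ−λ)) = 0.01220 hr
Savings = 0.02441 − 0.01220 = 0.01220 hr

Final: 0.01220 hr


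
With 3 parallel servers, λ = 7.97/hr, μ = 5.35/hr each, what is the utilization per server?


ρ = λ/(cμ) = 7.97/(3·5.35) = 7.97/16.05 = 0.4966

Final: 0.4966


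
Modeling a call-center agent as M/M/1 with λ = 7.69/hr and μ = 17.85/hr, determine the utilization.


ρ = λ/μ = 7.69/17.85 = 0.4308

Final: 0.4308


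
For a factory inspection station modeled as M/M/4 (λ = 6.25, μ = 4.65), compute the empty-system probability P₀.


a = λ/μ = 6.25/4.65 = 1.3441; ρ = a/c = 0.3360
Σ_{k=0}^{3} a^k/k! (terms k=0..3) = 1.00000 + 1.34409 + 0.90328 + 0.40470 = 3.65207
Tail: a^4/(4!(1−ρ)) = 3.26369/(24·0.6640) = 0.20481
P₀ = 1/(3.65207 + 0.20481) = 1/3.85687 = 0.259277

Final: 0.259277


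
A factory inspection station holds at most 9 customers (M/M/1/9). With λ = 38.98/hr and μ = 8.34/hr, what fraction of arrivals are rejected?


ρ = λ/μ = 38.98/8.34 = 4.6739
P_K = (1−ρ)ρ^K/(1−ρ^(K+1)) = (-3.6739·1064344.100556)/(1 − 4974596.287732)
= -3910252.187176/-4974595.287732 = 0.786044

Final: 0.786044


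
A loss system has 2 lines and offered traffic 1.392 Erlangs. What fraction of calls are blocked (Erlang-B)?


B(c,a) = (a^c/c!) / Σ_{k=0}^{c} a^k/k!
a^2/2! = 0.968832
Σ terms (k=0..2): 1.00000 + 1.39200 + 0.96883 = 3.360832
B = 0.968832/3.360832 = 0.288271

Final: 0.288271


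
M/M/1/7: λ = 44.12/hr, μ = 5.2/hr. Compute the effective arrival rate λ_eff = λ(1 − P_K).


ρ = 8.4846; P_K = (1−ρ)ρ^7/(1−ρ^8) = 0.882140
λ_eff = λ(1 − P_K) = 44.12·(1 − 0.882140) = 44.12·0.117860 = 5.2000 /hr

Final: 5.2000 /hr


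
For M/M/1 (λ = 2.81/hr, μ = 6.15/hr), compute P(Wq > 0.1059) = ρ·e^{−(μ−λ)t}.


ρ = 2.81/6.15 = 0.4569
P(Wq > t) = ρ·e^{−(μ−λ)t} = 0.4569·e^{−0.3537}
= 0.4569·0.702081 = 0.320788

Final: 0.320788


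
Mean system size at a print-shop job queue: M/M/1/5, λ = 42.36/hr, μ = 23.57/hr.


ρ = 42.36/23.57 = 1.7972
L = ρ[1 − (K+1)ρ^K + Kρ^(K+1)] / [(1−ρ)(1−ρ^(K+1))]
Numerator: 1.7972·(1 − 6·18.749161 + 5·33.695989) = 102.413396
Denominator: (-0.7972)·(-32.695989) = 26.065237
L = 102.413396/26.065237 = 3.9291

Final: 3.9291


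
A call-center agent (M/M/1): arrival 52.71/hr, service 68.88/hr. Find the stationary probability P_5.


ρ = 52.71/68.88 = 0.7652
P_n = (1−ρ)·ρ^n = (1 − 0.7652)·0.7652^5 = 0.2348·0.262421 = 0.061605

Final: 0.061605


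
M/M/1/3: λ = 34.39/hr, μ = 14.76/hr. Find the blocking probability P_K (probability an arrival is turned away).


ρ = λ/μ = 34.39/14.76 = 2.3299
P_K = (1−ρ)ρ^K/(1−ρ^(K+1)) = (-1.3299·12.648454)/(1 − 29.470213)
= -16.821759/-28.470213 = 0.590855

Final: 0.590855


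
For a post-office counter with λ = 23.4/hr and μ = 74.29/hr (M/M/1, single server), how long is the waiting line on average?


ρ = 23.4/74.29 = 0.3150
Lq = ρ²/(1−ρ) = 0.09921/0.6850 = 0.1448

Final: 0.1448


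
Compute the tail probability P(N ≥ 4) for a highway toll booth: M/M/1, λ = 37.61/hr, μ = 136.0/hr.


ρ = 37.61/136.0 = 0.2765
P(N ≥ n) = ρ^n = 0.2765^4 = 0.005849

Final: 0.005849


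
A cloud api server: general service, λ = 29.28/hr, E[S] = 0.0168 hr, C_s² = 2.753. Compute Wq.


ρ = λ·E[S] = 29.28·0.0168 = 0.4919
E[S²] = E[S]²(1+C_s²) = 0.0168²·(1+2.753) = 0.001059
Wq = λ·E[S²]/(2(1−ρ)) = 29.28·0.001059/(2·0.5081) = 0.03052 hr

Final: 0.03052 hr


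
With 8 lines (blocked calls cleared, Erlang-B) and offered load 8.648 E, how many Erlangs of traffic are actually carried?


B(8,8.648) = 0.270762 (Erlang-B)
Carried load = a(1 − B) = 8.648·(1 − 0.270762) = 8.648·0.729238 = 6.3065 E

Final: 6.3065 Erlangs


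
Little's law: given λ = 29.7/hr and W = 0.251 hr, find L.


L = λW = 29.7·0.251 = 7.4547

Final: 7.4547


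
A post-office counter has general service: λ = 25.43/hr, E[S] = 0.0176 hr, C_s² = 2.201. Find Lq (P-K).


ρ = λ·E[S] = 25.43·0.0176 = 0.4476
Lq = ρ²(1+C_s²)/(2(1−ρ)) = 0.2003·(1+2.201)/(2·0.5524)
= 0.2003·3.2010/1.1049 = 0.58036

Final: 0.58036


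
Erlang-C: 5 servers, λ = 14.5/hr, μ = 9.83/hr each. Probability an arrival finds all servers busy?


a = λ/μ = 1.4751; ρ = a/5 = 0.2950
P₀ = 0.228428 (from M/M/c formula)
C(c,a) = [a^c/(c!(1−ρ))]·P₀ = [6.98349/(120·0.7050)]·0.228428
= 0.08255·0.228428 = 0.018857

Final: 0.018857


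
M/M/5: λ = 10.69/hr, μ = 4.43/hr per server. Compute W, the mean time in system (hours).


a = 2.4131; ρ = 0.4826; P₀ = 0.087741
Lq = P₀·a^c·ρ/(c!(1−ρ)²) = 0.10786
Wq = Lq/λ = 0.10786/10.69 = 0.01009 hr
W = Wq + 1/μ = 0.01009 + 0.22573 = 0.23582 hr

Final: 0.23582 hr


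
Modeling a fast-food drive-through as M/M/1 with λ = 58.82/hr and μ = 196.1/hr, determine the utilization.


ρ = λ/μ = 58.82/196.1 = 0.2999

Final: 0.2999


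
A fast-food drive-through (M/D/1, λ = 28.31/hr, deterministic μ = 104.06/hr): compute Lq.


ρ = 28.31/104.06 = 0.2721
M/D/1: Lq = ρ²/(2(1−ρ)) = 0.07401/(2·0.7279) = 0.05084

Final: 0.05084


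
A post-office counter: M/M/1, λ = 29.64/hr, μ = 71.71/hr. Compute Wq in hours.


ρ = 29.64/71.71 = 0.4133
Wq = ρ/(μ−λ) = 0.4133/(71.71 − 29.64) = 0.4133/42.07 = 0.009825 hr

Final: 0.009825 hr


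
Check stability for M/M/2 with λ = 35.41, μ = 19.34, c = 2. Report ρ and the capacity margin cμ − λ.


Total capacity cμ = 2·19.34 = 38.68/hr
ρ = λ/(cμ) = 35.41/38.68 = 0.9155
Stable ⇔ ρ < 1: YES
Spare capacity = cμ − λ = 38.68 − 35.41 = 3.27/hr

Final: ρ = 0.9155; stable; margin = 3.27/hr


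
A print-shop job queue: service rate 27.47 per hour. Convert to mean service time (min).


Mean service time = 1/μ = 1/27.47 hour = 0.03640 hour
In minutes: 0.03640 × 60 = 2.1842 min

Final: 2.1842 min


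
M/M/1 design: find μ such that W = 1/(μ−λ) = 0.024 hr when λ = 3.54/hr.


W = 1/(μ−λ) ⇒ μ − λ = 1/W = 1/0.024 = 41.6667
μ = λ + 1/W = 3.54 + 41.6667 = 45.2067 per hr

Final: 45.2067 /hr


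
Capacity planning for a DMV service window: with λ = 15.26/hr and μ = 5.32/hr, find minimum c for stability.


Stability requires cμ > λ ⇔ c > λ/μ.
λ/μ = 15.26/5.32 = 2.8684
Minimum integer c = ⌊2.8684⌋ + 1 = 3
Check: 3·5.32 = 15.96 > 15.26, while 2·5.32 = 10.64 ≤ 15.26

Final: 3 servers


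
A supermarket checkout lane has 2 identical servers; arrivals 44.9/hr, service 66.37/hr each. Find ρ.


ρ = λ/(cμ) = 44.9/(2·66.37) = 44.9/132.74 = 0.3383

Final: 0.3383


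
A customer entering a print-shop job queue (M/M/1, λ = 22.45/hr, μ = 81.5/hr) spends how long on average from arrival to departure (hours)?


W = 1/(μ−λ) = 1/(81.5 − 22.45) = 1/59.05 = 0.01693 hr

Final: 0.01693 hr


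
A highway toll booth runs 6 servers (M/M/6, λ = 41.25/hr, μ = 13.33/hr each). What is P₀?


a = λ/μ = 41.25/13.33 = 3.0945; ρ = a/c = 0.5158
Σ_{k=0}^{5} a^k/k! (terms k=0..5) = 1.00000 + 3.09452 + 4.78804 + 4.93890 + 3.82089 + 2.36476 = 20.00711
Tail: a^6/(6!(1−ρ)) = 878.13810/(720·0.4842) = 2.51863
P₀ = 1/(20.00711 + 2.51863) = 1/22.52574 = 0.044394

Final: 0.044394


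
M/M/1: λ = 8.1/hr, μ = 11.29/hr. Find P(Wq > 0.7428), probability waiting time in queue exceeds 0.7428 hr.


ρ = 8.1/11.29 = 0.7174
P(Wq > t) = ρ·e^{−(μ−λ)t} = 0.7174·e^{−2.3695}
= 0.7174·0.093524 = 0.067099

Final: 0.067099


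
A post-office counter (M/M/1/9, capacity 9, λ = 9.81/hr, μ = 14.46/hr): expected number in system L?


ρ = 9.81/14.46 = 0.6784
L = ρ[1 − (K+1)ρ^K + Kρ^(K+1)] / [(1−ρ)(1−ρ^(K+1))]
Numerator: 0.6784·(1 − 10·0.030444 + 9·0.020654) = 0.597992
Denominator: (0.3216)·(0.979346) = 0.314935
L = 0.597992/0.314935 = 1.8988

Final: 1.8988


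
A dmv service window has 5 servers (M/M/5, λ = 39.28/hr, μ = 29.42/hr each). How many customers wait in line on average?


a = λ/μ = 1.3351; ρ = a/5 = 0.2670
P₀ = 0.262897
Lq = P₀·a^c·ρ / (c!·(1−ρ)²) = 0.262897·4.24272·0.2670/(120·0.53725)
= 0.004620

Final: 0.004620


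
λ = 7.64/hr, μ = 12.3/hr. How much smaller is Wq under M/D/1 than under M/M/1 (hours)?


ρ = 7.64/12.3 = 0.6211
Wq(M/M/1) = ρ/(μ−λ) = 0.6211/4.66 = 0.13329 hr
Wq(M/D/1) = ρ/(2(μ−λ)) = 0.06665 hr
Savings = 0.13329 − 0.06665 = 0.06665 hr

Final: 0.06665 hr


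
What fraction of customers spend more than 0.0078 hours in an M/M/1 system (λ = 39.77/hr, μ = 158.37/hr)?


W ~ Exponential(μ−λ) for M/M/1.
μ − λ = 158.37 − 39.77 = 118.6000
P(W > t) = e^{−(μ−λ)t} = e^{−0.9251} = 0.396500

Final: 0.396500


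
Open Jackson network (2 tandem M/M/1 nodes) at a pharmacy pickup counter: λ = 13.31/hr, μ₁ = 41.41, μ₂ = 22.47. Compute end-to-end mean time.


Each node sees arrival rate λ = 13.31/hr (tandem ⇒ throughput preserved).
W₁ = 1/(μ₁−λ) = 1/(41.41−13.31) = 0.03559 hr
W₂ = 1/(μ₂−λ) = 1/(22.47−13.31) = 0.10917 hr
W_total = W₁ + W₂ = 0.03559 + 0.10917 = 0.14476 hr

Final: 0.14476 hr


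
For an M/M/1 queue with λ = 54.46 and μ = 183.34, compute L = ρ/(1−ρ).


ρ = λ/μ = 54.46/183.34 = 0.2970
L = ρ/(1−ρ) = 0.2970/(1 − 0.2970) = 0.2970/0.7030 = 0.4226

Final: 0.4226


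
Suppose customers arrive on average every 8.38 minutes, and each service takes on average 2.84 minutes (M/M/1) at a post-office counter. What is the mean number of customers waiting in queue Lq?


λ = 60/8.38 = 7.1599 /hr
μ = 60/2.84 = 21.1268 /hr
ρ = λ/μ = 7.1599/21.1268 = 0.3389
Lq = ρ²/(1−ρ) = 0.1149/0.6611 = 0.1737

Final: 0.1737


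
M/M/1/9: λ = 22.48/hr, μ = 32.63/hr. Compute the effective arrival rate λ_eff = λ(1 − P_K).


ρ = 0.6889; P_K = (1−ρ)ρ^9/(1−ρ^10) = 0.011144
λ_eff = λ(1 − P_K) = 22.48·(1 − 0.011144) = 22.48·0.988856 = 22.2295 /hr

Final: 22.2295 /hr


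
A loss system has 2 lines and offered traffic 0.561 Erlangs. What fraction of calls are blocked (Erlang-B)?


B(c,a) = (a^c/c!) / Σ_{k=0}^{c} a^k/k!
a^2/2! = 0.157361
Σ terms (k=0..2): 1.00000 + 0.56100 + 0.15736 = 1.718361
B = 0.157361/1.718361 = 0.091576

Final: 0.091576


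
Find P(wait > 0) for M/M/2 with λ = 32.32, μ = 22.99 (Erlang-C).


a = λ/μ = 1.4058; ρ = a/2 = 0.7029
P₀ = 0.174457 (from M/M/c formula)
C(c,a) = [a^c/(c!(1−ρ))]·P₀ = [1.97635/(2·0.2971)]·0.174457
= 3.32624·0.174457 = 0.580286

Final: 0.580286


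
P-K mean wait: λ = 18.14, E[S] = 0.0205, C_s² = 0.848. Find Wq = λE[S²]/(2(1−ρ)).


ρ = λ·E[S] = 18.14·0.0205 = 0.3719
E[S²] = E[S]²(1+C_s²) = 0.0205²·(1+0.848) = 0.0007766
Wq = λ·E[S²]/(2(1−ρ)) = 18.14·0.0007766/(2·0.6281) = 0.01121 hr

Final: 0.01121 hr


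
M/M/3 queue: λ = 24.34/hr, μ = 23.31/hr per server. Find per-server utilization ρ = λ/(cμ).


ρ = λ/(cμ) = 24.34/(3·23.31) = 24.34/69.93 = 0.3481

Final: 0.3481


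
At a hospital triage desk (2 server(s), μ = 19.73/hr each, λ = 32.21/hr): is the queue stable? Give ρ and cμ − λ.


Total capacity cμ = 2·19.73 = 39.46/hr
ρ = λ/(cμ) = 32.21/39.46 = 0.8163
Stable ⇔ ρ < 1: YES
Spare capacity = cμ − λ = 39.46 − 32.21 = 7.25/hr

Final: ρ = 0.8163; stable; margin = 7.25/hr


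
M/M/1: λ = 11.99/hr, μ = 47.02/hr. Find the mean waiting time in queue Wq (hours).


ρ = 11.99/47.02 = 0.2550
Wq = ρ/(μ−λ) = 0.2550/(47.02 − 11.99) = 0.2550/35.03 = 0.007279 hr

Final: 0.007279 hr


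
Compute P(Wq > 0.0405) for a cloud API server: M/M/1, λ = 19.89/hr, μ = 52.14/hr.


ρ = 19.89/52.14 = 0.3815
P(Wq > t) = ρ·e^{−(μ−λ)t} = 0.3815·e^{−1.3061}
= 0.3815·0.270868 = 0.103329

Final: 0.103329


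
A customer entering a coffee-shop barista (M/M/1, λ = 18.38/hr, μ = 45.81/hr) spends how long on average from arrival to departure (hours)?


W = 1/(μ−λ) = 1/(45.81 − 18.38) = 1/27.43 = 0.03646 hr

Final: 0.03646 hr


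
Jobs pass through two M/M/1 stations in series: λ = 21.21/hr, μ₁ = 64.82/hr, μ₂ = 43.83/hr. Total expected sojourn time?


Each node sees arrival rate λ = 21.21/hr (tandem ⇒ throughput preserved).
W₁ = 1/(μ₁−λ) = 1/(64.82−21.21) = 0.02293 hr
W₂ = 1/(μ₂−λ) = 1/(43.83−21.21) = 0.04421 hr
W_total = W₁ + W₂ = 0.02293 + 0.04421 = 0.06714 hr

Final: 0.06714 hr


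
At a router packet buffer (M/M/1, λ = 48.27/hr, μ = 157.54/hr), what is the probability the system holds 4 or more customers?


ρ = 48.27/157.54 = 0.3064
P(N ≥ n) = ρ^n = 0.3064^4 = 0.008813

Final: 0.008813


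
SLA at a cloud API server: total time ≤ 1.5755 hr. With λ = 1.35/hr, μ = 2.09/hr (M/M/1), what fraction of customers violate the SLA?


W ~ Exponential(μ−λ) for M/M/1.
μ − λ = 2.09 − 1.35 = 0.7400
P(W > t) = e^{−(μ−λ)t} = e^{−1.1659} = 0.311651

Final: 0.311651


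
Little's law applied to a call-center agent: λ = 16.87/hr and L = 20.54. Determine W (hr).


W = L/λ = 20.54/16.87 = 1.2175 hr

Final: 1.2175 hr


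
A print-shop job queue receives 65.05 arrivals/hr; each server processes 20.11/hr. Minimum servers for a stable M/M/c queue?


Stability requires cμ > λ ⇔ c > λ/μ.
λ/μ = 65.05/20.11 = 3.2347
Minimum integer c = ⌊3.2347⌋ + 1 = 4
Check: 4·20.11 = 80.44 > 65.05, while 3·20.11 = 60.33 ≤ 65.05

Final: 4 servers


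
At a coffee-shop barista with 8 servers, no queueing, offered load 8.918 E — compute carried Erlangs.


B(8,8.918) = 0.284921 (Erlang-B)
Carried load = a(1 − B) = 8.918·(1 − 0.284921) = 8.918·0.715079 = 6.3771 E

Final: 6.3771 Erlangs


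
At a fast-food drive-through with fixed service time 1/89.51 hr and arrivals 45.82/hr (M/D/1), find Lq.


ρ = 45.82/89.51 = 0.5119
M/D/1: Lq = ρ²/(2(1−ρ)) = 0.2620/(2·0.4881) = 0.26843

Final: 0.26843


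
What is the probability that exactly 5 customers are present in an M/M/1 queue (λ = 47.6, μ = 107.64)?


ρ = 47.6/107.64 = 0.4422
P_n = (1−ρ)·ρ^n = (1 − 0.4422)·0.4422^5 = 0.5578·0.016911 = 0.009433

Final: 0.009433


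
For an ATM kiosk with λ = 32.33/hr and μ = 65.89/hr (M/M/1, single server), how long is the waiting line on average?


ρ = 32.33/65.89 = 0.4907
Lq = ρ²/(1−ρ) = 0.2408/0.5093 = 0.4727

Final: 0.4727


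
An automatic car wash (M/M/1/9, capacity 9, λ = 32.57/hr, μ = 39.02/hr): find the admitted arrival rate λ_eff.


ρ = 0.8347; P_K = (1−ρ)ρ^9/(1−ρ^10) = 0.038898
λ_eff = λ(1 − P_K) = 32.57·(1 − 0.038898) = 32.57·0.961102 = 31.3031 /hr

Final: 31.3031 /hr


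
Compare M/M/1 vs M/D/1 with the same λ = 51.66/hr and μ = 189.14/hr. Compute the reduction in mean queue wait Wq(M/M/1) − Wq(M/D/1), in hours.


ρ = 51.66/189.14 = 0.2731
Wq(M/M/1) = ρ/(μ−λ) = 0.2731/137.48 = 0.001987 hr
Wq(M/D/1) = ρ/(2(μ−λ)) = 0.0009933 hr
Savings = 0.001987 − 0.0009933 = 0.0009933 hr

Final: 0.0009933 hr


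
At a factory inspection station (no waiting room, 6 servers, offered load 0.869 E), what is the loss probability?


B(c,a) = (a^c/c!) / Σ_{k=0}^{c} a^k/k!
a^6/6! = 0.0005981
Σ terms (k=0..6): 1.00000 + 0.86900 + 0.37758 + 0.10937 + 0.02376 + 0.004130 + 0.0005981 = 2.384442
B = 0.0005981/2.384442 = 0.0002508

Final: 0.0002508


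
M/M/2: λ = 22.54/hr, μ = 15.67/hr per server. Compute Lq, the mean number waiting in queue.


a = λ/μ = 1.4384; ρ = a/2 = 0.7192
P₀ = 0.163326
Lq = P₀·a^c·ρ / (c!·(1−ρ)²) = 0.163326·2.06904·0.7192/(2·0.07884)
= 1.54128

Final: 1.54128


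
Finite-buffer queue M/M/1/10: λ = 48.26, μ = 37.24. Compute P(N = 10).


ρ = λ/μ = 48.26/37.24 = 1.2959
P_K = (1−ρ)ρ^K/(1−ρ^(K+1)) = (-0.2959·13.359077)/(1 − 17.312273)
= -3.953196/-16.312273 = 0.242345

Final: 0.242345


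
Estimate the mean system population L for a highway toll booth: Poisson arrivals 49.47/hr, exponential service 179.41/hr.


ρ = λ/μ = 49.47/179.41 = 0.2757
L = ρ/(1−ρ) = 0.2757/(1 − 0.2757) = 0.2757/0.7243 = 0.3807

Final: 0.3807


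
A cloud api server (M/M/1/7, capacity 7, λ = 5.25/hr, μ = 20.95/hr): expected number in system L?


ρ = 5.25/20.95 = 0.2506
L = ρ[1 − (K+1)ρ^K + Kρ^(K+1)] / [(1−ρ)(1−ρ^(K+1))]
Numerator: 0.2506·(1 − 8·0.00006206 + 7·0.00001555) = 0.250500
Denominator: (0.7494)·(0.999984) = 0.749392
L = 0.250500/0.749392 = 0.3343

Final: 0.3343


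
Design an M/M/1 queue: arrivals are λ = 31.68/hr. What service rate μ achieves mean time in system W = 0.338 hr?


W = 1/(μ−λ) ⇒ μ − λ = 1/W = 1/0.338 = 2.9586
μ = λ + 1/W = 31.68 + 2.9586 = 34.6386 per hr

Final: 34.6386 /hr


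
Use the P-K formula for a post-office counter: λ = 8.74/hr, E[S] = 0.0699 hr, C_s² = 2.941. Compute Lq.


ρ = λ·E[S] = 8.74·0.0699 = 0.6109
Lq = ρ²(1+C_s²)/(2(1−ρ)) = 0.3732·(1+2.941)/(2·0.3891)
= 0.3732·3.9410/0.7781 = 1.89026

Final: 1.89026


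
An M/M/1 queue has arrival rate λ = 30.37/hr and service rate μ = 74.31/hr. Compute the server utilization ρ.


ρ = λ/μ = 30.37/74.31 = 0.4087

Final: 0.4087


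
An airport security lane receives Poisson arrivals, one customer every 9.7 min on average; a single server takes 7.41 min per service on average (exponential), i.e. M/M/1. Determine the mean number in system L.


λ = 60/9.7 = 6.1856 /hr
μ = 60/7.41 = 8.0972 /hr
ρ = λ/μ = 6.1856/8.0972 = 0.7639
L = ρ/(1−ρ) = 0.7639/0.2361 = 3.2358

Final: 3.2358


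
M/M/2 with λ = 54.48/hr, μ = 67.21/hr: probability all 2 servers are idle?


a = λ/μ = 54.48/67.21 = 0.8106; ρ = a/c = 0.4053
Σ_{k=0}^{1} a^k/k! (terms k=0..1) = 1.00000 + 0.81059 = 1.81059
Tail: a^2/(2!(1−ρ)) = 0.65706/(2·0.5947) = 0.55243
P₀ = 1/(1.81059 + 0.55243) = 1/2.36302 = 0.423187

Final: 0.423187


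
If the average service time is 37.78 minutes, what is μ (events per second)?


μ = 1/(service time) in consistent units.
1 second = 0.0166667 min, so μ = 0.0166667/37.78 = 0.0004412 per second

Final: 0.0004412 /sec


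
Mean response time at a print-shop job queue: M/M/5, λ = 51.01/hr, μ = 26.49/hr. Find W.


a = 1.9256; ρ = 0.3851; P₀ = 0.144897
Lq = P₀·a^c·ρ/(c!(1−ρ)²) = 0.03257
Wq = Lq/λ = 0.03257/51.01 = 0.0006384 hr
W = Wq + 1/μ = 0.0006384 + 0.03775 = 0.03839 hr

Final: 0.03839 hr


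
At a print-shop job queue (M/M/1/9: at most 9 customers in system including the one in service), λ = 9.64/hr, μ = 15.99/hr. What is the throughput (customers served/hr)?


ρ = 0.6029; P_K = (1−ρ)ρ^9/(1−ρ^10) = 0.004205
λ_eff = λ(1 − P_K) = 9.64·(1 − 0.004205) = 9.64·0.995795 = 9.5995 /hr

Final: 9.5995 /hr


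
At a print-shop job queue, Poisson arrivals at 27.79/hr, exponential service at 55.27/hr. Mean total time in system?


W = 1/(μ−λ) = 1/(55.27 − 27.79) = 1/27.48 = 0.03639 hr

Final: 0.03639 hr


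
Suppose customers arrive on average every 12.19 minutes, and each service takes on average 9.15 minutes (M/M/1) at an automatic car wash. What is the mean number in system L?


λ = 60/12.19 = 4.9221 /hr
μ = 60/9.15 = 6.5574 /hr
ρ = λ/μ = 4.9221/6.5574 = 0.7506
L = ρ/(1−ρ) = 0.7506/0.2494 = 3.0099

Final: 3.0099


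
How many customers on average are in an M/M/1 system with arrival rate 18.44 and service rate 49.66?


ρ = λ/μ = 18.44/49.66 = 0.3713
L = ρ/(1−ρ) = 0.3713/(1 − 0.3713) = 0.3713/0.6287 = 0.5906

Final: 0.5906


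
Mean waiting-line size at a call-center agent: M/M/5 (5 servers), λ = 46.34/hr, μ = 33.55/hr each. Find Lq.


a = λ/μ = 1.3812; ρ = a/5 = 0.2762
P₀ = 0.251015
Lq = P₀·a^c·ρ / (c!·(1−ρ)²) = 0.251015·5.02710·0.2762/(120·0.52382)
= 0.005546

Final: 0.005546


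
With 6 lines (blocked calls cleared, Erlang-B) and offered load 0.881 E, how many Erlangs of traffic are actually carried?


B(6,0.881) = 0.0002691 (Erlang-B)
Carried load = a(1 − B) = 0.881·(1 − 0.0002691) = 0.881·0.999731 = 0.8808 E

Final: 0.8808 Erlangs


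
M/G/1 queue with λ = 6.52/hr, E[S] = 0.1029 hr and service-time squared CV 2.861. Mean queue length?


ρ = λ·E[S] = 6.52·0.1029 = 0.6709
Lq = ρ²(1+C_s²)/(2(1−ρ)) = 0.4501·(1+2.861)/(2·0.3291)
= 0.4501·3.8610/0.6582 = 2.64045

Final: 2.64045


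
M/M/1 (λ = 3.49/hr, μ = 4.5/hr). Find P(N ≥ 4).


ρ = 3.49/4.5 = 0.7756
P(N ≥ n) = ρ^n = 0.7756^4 = 0.361786

Final: 0.361786


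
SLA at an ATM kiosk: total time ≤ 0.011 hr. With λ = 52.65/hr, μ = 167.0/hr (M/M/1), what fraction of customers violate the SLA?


W ~ Exponential(μ−λ) for M/M/1.
μ − λ = 167.0 − 52.65 = 114.3500
P(W > t) = e^{−(μ−λ)t} = e^{−1.2578} = 0.284265

Final: 0.284265


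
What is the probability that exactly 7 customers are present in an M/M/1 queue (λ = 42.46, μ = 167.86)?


ρ = 42.46/167.86 = 0.2529
P_n = (1−ρ)·ρ^n = (1 − 0.2529)·0.2529^7 = 0.7471·0.00006626 = 0.00004950

Final: 0.00004950


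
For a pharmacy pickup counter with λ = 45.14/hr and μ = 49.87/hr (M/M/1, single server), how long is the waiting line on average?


ρ = 45.14/49.87 = 0.9052
Lq = ρ²/(1−ρ) = 0.8193/0.09485 = 8.6382

Final: 8.6382


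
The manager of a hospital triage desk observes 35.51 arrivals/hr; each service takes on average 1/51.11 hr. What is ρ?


ρ = λ/μ = 35.51/51.11 = 0.6948

Final: 0.6948


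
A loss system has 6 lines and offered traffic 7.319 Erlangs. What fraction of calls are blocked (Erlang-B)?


B(c,a) = (a^c/c!) / Σ_{k=0}^{c} a^k/k!
a^6/6! = 213.490221
Σ terms (k=0..6): 1.00000 + 7.31900 + 26.78388 + 65.34374 + 119.56271 + 175.01589 + 213.49022 = 608.515445
B = 213.490221/608.515445 = 0.350838

Final: 0.350838


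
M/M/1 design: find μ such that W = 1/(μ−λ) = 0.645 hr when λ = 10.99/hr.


W = 1/(μ−λ) ⇒ μ − λ = 1/W = 1/0.645 = 1.5504
μ = λ + 1/W = 10.99 + 1.5504 = 12.5404 per hr

Final: 12.5404 /hr


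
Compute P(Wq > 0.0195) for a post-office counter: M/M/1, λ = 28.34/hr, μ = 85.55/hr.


ρ = 28.34/85.55 = 0.3313
P(Wq > t) = ρ·e^{−(μ−λ)t} = 0.3313·e^{−1.1156}
= 0.3313·0.327720 = 0.108563

Final: 0.108563


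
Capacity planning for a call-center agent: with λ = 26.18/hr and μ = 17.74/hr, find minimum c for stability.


Stability requires cμ > λ ⇔ c > λ/μ.
λ/μ = 26.18/17.74 = 1.4758
Minimum integer c = ⌊1.4758⌋ + 1 = 2
Check: 2·17.74 = 35.48 > 26.18, while 1·17.74 = 17.74 ≤ 26.18

Final: 2 servers


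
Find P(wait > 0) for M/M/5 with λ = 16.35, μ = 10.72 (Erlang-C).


a = λ/μ = 1.5252; ρ = a/5 = 0.3050
P₀ = 0.217201 (from M/M/c formula)
C(c,a) = [a^c/(c!(1−ρ))]·P₀ = [8.25306/(120·0.6950)]·0.217201
= 0.09896·0.217201 = 0.021495

Final: 0.021495


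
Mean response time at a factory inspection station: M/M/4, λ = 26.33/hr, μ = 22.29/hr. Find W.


a = 1.1812; ρ = 0.2953; P₀ = 0.305927
Lq = P₀·a^c·ρ/(c!(1−ρ)²) = 0.01476
Wq = Lq/λ = 0.01476/26.33 = 0.0005605 hr
W = Wq + 1/μ = 0.0005605 + 0.04486 = 0.04542 hr

Final: 0.04542 hr


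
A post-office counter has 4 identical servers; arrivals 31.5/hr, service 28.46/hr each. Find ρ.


ρ = λ/(cμ) = 31.5/(4·28.46) = 31.5/113.84 = 0.2767

Final: 0.2767


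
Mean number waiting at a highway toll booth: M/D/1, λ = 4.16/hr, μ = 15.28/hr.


ρ = 4.16/15.28 = 0.2723
M/D/1: Lq = ρ²/(2(1−ρ)) = 0.07412/(2·0.7277) = 0.05092

Final: 0.05092


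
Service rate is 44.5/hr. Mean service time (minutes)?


Mean service time = 1/μ = 1/44.5 hour = 0.02247 hour
In minutes: 0.02247 × 60 = 1.3483 min

Final: 1.3483 min


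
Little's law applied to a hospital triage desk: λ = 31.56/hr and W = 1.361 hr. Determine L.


L = λW = 31.56·1.361 = 42.9532

Final: 42.9532


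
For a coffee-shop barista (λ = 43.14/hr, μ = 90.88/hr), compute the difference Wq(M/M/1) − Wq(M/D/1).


ρ = 43.14/90.88 = 0.4747
Wq(M/M/1) = ρ/(μ−λ) = 0.4747/47.74 = 0.009943 hr
Wq(M/D/1) = ρ/(2(μ−λ)) = 0.004972 hr
Savings = 0.009943 − 0.004972 = 0.004972 hr

Final: 0.004972 hr


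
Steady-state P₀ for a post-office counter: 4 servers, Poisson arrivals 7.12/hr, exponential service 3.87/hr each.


a = λ/μ = 7.12/3.87 = 1.8398; ρ = a/c = 0.4599
Σ_{k=0}^{3} a^k/k! (terms k=0..3) = 1.00000 + 1.83979 + 1.69242 + 1.03790 = 5.57011
Tail: a^4/(4!(1−ρ)) = 11.45714/(24·0.5401) = 0.88395
P₀ = 1/(5.57011 + 0.88395) = 1/6.45407 = 0.154941

Final: 0.154941


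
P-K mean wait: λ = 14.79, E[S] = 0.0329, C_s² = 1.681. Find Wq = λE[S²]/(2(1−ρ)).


ρ = λ·E[S] = 14.79·0.0329 = 0.4866
E[S²] = E[S]²(1+C_s²) = 0.0329²·(1+1.681) = 0.002902
Wq = λ·E[S²]/(2(1−ρ)) = 14.79·0.002902/(2·0.5134) = 0.04180 hr

Final: 0.04180 hr


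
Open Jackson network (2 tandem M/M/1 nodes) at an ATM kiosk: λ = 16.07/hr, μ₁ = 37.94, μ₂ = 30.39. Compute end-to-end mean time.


Each node sees arrival rate λ = 16.07/hr (tandem ⇒ throughput preserved).
W₁ = 1/(μ₁−λ) = 1/(37.94−16.07) = 0.04572 hr
W₂ = 1/(μ₂−λ) = 1/(30.39−16.07) = 0.06983 hr
W_total = W₁ + W₂ = 0.04572 + 0.06983 = 0.11556 hr

Final: 0.11556 hr


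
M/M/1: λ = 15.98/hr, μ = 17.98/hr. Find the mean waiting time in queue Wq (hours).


ρ = 15.98/17.98 = 0.8888
Wq = ρ/(μ−λ) = 0.8888/(17.98 − 15.98) = 0.8888/2.00 = 0.4444 hr

Final: 0.4444 hr


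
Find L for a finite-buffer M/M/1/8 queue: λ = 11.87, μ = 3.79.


ρ = 11.87/3.79 = 3.1319
L = ρ[1 − (K+1)ρ^K + Kρ^(K+1)] / [(1−ρ)(1−ρ^(K+1))]
Numerator: 3.1319·(1 − 9·9257.464853 + 8·28993.695992) = 465508.778655
Denominator: (-2.1319)·(-28992.695992) = 61810.285914
L = 465508.778655/61810.285914 = 7.5313

Final: 7.5313


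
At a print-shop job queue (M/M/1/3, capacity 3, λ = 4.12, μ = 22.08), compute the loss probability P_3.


ρ = λ/μ = 4.12/22.08 = 0.1866
P_K = (1−ρ)ρ^K/(1−ρ^(K+1)) = (0.8134·0.006497)/(1 − 0.001212)
= 0.005284/0.998788 = 0.005291

Final: 0.005291


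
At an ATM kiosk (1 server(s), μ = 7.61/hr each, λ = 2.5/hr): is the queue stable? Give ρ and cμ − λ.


Total capacity cμ = 1·7.61 = 7.61/hr
ρ = λ/(cμ) = 2.5/7.61 = 0.3285
Stable ⇔ ρ < 1: YES
Spare capacity = cμ − λ = 7.61 − 2.5 = 5.11/hr

Final: ρ = 0.3285; stable; margin = 5.11/hr


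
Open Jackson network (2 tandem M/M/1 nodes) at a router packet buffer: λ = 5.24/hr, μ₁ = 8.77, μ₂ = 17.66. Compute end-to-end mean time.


Each node sees arrival rate λ = 5.24/hr (tandem ⇒ throughput preserved).
W₁ = 1/(μ₁−λ) = 1/(8.77−5.24) = 0.28329 hr
W₂ = 1/(μ₂−λ) = 1/(17.66−5.24) = 0.08052 hr
W_total = W₁ + W₂ = 0.28329 + 0.08052 = 0.36380 hr

Final: 0.36380 hr


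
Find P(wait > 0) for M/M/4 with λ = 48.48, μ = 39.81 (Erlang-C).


a = λ/μ = 1.2178; ρ = a/4 = 0.3044
P₀ = 0.294809 (from M/M/c formula)
C(c,a) = [a^c/(c!(1−ρ))]·P₀ = [2.19929/(24·0.6956)]·0.294809
= 0.13175·0.294809 = 0.038840

Final: 0.038840


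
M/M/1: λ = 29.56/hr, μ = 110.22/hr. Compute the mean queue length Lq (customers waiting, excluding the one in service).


ρ = 29.56/110.22 = 0.2682
Lq = ρ²/(1−ρ) = 0.07193/0.7318 = 0.09829

Final: 0.09829


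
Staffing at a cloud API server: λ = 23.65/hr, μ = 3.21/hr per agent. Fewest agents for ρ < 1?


Stability requires cμ > λ ⇔ c > λ/μ.
λ/μ = 23.65/3.21 = 7.3676
Minimum integer c = ⌊7.3676⌋ + 1 = 8
Check: 8·3.21 = 25.68 > 23.65, while 7·3.21 = 22.47 ≤ 23.65

Final: 8 servers


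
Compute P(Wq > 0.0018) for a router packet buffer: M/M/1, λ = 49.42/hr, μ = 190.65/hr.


ρ = 49.42/190.65 = 0.2592
P(Wq > t) = ρ·e^{−(μ−λ)t} = 0.2592·e^{−0.2542}
= 0.2592·0.775526 = 0.201031

Final: 0.201031


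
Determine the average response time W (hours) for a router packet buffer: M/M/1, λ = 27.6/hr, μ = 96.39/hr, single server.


W = 1/(μ−λ) = 1/(96.39 − 27.6) = 1/68.79 = 0.01454 hr

Final: 0.01454 hr


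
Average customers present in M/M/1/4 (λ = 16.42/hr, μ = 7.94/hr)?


ρ = 16.42/7.94 = 2.0680
L = ρ[1 − (K+1)ρ^K + Kρ^(K+1)] / [(1−ρ)(1−ρ^(K+1))]
Numerator: 2.0680·(1 − 5·18.289869 + 4·37.823634) = 125.828465
Denominator: (-1.0680)·(-36.823634) = 39.328012
L = 125.828465/39.328012 = 3.1995

Final: 3.1995


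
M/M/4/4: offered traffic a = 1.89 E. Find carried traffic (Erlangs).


B(4,1.89) = 0.083952 (Erlang-B)
Carried load = a(1 − B) = 1.89·(1 − 0.083952) = 1.89·0.916048 = 1.7313 E

Final: 1.7313 Erlangs


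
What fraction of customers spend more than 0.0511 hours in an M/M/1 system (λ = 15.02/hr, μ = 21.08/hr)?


W ~ Exponential(μ−λ) for M/M/1.
μ − λ = 21.08 − 15.02 = 6.0600
P(W > t) = e^{−(μ−λ)t} = e^{−0.3097} = 0.733692

Final: 0.733692


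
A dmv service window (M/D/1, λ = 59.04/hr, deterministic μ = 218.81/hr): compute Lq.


ρ = 59.04/218.81 = 0.2698
M/D/1: Lq = ρ²/(2(1−ρ)) = 0.07280/(2·0.7302) = 0.04985

Final: 0.04985


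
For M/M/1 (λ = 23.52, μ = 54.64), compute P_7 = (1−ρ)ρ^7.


ρ = 23.52/54.64 = 0.4305
P_n = (1−ρ)·ρ^n = (1 − 0.4305)·0.4305^7 = 0.5695·0.002738 = 0.001560

Final: 0.001560


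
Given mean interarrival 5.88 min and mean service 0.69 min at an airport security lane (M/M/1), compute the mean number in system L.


λ = 60/5.88 = 10.2041 /hr
μ = 60/0.69 = 86.9565 /hr
ρ = λ/μ = 10.2041/86.9565 = 0.1173
L = ρ/(1−ρ) = 0.1173/0.8827 = 0.1329

Final: 0.1329


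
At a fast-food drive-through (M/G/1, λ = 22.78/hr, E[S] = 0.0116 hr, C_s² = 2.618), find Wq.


ρ = λ·E[S] = 22.78·0.0116 = 0.2642
E[S²] = E[S]²(1+C_s²) = 0.0116²·(1+2.618) = 0.0004868
Wq = λ·E[S²]/(2(1−ρ)) = 22.78·0.0004868/(2·0.7358) = 0.007537 hr

Final: 0.007537 hr


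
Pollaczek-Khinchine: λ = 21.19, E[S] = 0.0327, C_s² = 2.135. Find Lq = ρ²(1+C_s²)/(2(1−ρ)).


ρ = λ·E[S] = 21.19·0.0327 = 0.6929
Lq = ρ²(1+C_s²)/(2(1−ρ)) = 0.4801·(1+2.135)/(2·0.3071)
= 0.4801·3.1350/0.6142 = 2.45078

Final: 2.45078


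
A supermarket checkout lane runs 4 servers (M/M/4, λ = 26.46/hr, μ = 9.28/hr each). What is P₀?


a = λ/μ = 26.46/9.28 = 2.8513; ρ = a/c = 0.7128
Σ_{k=0}^{3} a^k/k! (terms k=0..3) = 1.00000 + 2.85129 + 4.06494 + 3.86344 = 11.77967
Tail: a^4/(4!(1−ρ)) = 66.09482/(24·0.2872) = 9.58974
P₀ = 1/(11.77967 + 9.58974) = 1/21.36941 = 0.046796

Final: 0.046796


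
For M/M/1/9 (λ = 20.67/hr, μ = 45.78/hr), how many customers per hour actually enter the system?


ρ = 0.4515; P_K = (1−ρ)ρ^9/(1−ρ^10) = 0.0004279
λ_eff = λ(1 − P_K) = 20.67·(1 − 0.0004279) = 20.67·0.999572 = 20.6612 /hr

Final: 20.6612 /hr


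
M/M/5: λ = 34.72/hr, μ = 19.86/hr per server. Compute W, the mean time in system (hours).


a = 1.7482; ρ = 0.3496; P₀ = 0.173448
Lq = P₀·a^c·ρ/(c!(1−ρ)²) = 0.01951
Wq = Lq/λ = 0.01951/34.72 = 0.0005620 hr
W = Wq + 1/μ = 0.0005620 + 0.05035 = 0.05091 hr

Final: 0.05091 hr


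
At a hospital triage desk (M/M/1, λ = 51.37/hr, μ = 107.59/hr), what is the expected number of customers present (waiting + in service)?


ρ = λ/μ = 51.37/107.59 = 0.4775
L = ρ/(1−ρ) = 0.4775/(1 − 0.4775) = 0.4775/0.5225 = 0.9137

Final: 0.9137


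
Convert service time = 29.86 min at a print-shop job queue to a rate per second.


μ = 1/(service time) in consistent units.
1 second = 0.0166667 min, so μ = 0.0166667/29.86 = 0.0005582 per second

Final: 0.0005582 /sec


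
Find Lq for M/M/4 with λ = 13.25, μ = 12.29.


a = λ/μ = 1.0781; ρ = a/4 = 0.2695
P₀ = 0.339537
Lq = P₀·a^c·ρ / (c!·(1−ρ)²) = 0.339537·1.35100·0.2695/(24·0.53359)
= 0.009654

Final: 0.009654


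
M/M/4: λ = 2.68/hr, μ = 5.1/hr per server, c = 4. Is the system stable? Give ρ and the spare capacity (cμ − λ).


Total capacity cμ = 4·5.1 = 20.40/hr
ρ = λ/(cμ) = 2.68/20.40 = 0.1314
Stable ⇔ ρ < 1: YES
Spare capacity = cμ − λ = 20.40 − 2.68 = 17.72/hr

Final: ρ = 0.1314; stable; margin = 17.72/hr


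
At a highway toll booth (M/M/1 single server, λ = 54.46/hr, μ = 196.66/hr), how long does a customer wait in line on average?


ρ = 54.46/196.66 = 0.2769
Wq = ρ/(μ−λ) = 0.2769/(196.66 − 54.46) = 0.2769/142.20 = 0.001947 hr

Final: 0.001947 hr


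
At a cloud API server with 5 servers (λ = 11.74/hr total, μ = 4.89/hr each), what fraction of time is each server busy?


ρ = λ/(cμ) = 11.74/(5·4.89) = 11.74/24.45 = 0.4802

Final: 0.4802


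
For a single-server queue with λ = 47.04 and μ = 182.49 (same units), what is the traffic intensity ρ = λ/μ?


ρ = λ/μ = 47.04/182.49 = 0.2578

Final: 0.2578


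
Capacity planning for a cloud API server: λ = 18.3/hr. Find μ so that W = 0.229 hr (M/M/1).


W = 1/(μ−λ) ⇒ μ − λ = 1/W = 1/0.229 = 4.3668
μ = λ + 1/W = 18.3 + 4.3668 = 22.6668 per hr

Final: 22.6668 /hr


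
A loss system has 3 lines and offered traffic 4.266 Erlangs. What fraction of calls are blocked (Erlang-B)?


B(c,a) = (a^c/c!) / Σ_{k=0}^{c} a^k/k!
a^3/3! = 12.939316
Σ terms (k=0..3): 1.00000 + 4.26600 + 9.09938 + 12.93932 = 27.304694
B = 12.939316/27.304694 = 0.473886

Final: 0.473886


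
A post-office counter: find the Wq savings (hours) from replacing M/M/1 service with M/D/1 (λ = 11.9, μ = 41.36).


ρ = 11.9/41.36 = 0.2877
Wq(M/M/1) = ρ/(μ−λ) = 0.2877/29.46 = 0.009766 hr
Wq(M/D/1) = ρ/(2(μ−λ)) = 0.004883 hr
Savings = 0.009766 − 0.004883 = 0.004883 hr

Final: 0.004883 hr


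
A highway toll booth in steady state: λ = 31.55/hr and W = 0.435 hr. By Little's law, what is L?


L = λW = 31.55·0.435 = 13.7242

Final: 13.7242


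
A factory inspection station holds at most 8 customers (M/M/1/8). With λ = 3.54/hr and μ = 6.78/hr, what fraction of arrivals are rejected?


ρ = λ/μ = 3.54/6.78 = 0.5221
P_K = (1−ρ)ρ^K/(1−ρ^(K+1)) = (0.4779·0.005523)/(1 − 0.002884)
= 0.002639/0.997116 = 0.002647

Final: 0.002647


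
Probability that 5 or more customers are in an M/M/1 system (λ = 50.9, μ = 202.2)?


ρ = 50.9/202.2 = 0.2517
P(N ≥ n) = ρ^n = 0.2517^5 = 0.001011

Final: 0.001011
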